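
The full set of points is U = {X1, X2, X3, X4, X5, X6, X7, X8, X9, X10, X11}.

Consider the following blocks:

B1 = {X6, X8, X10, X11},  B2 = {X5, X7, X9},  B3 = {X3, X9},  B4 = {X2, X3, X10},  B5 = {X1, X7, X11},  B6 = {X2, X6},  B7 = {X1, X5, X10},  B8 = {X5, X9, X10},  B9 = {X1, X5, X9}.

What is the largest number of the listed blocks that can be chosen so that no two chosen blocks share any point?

B5, B6, B8 are pairwise disjoint (B5={X1,X7,X11}; B6={X2,X6}; B8={X5,X9,X10}).
Every remaining block overlaps one of these, and no 4 of the listed blocks are pairwise disjoint, so 3 is the maximum.

3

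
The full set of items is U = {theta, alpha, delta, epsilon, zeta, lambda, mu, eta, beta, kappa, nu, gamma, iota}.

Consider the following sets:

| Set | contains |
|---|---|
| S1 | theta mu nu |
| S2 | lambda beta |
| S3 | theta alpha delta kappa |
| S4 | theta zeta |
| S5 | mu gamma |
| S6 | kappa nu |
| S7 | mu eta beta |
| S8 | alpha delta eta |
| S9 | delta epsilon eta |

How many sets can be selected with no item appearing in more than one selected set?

5

S2, S4, S5, S6, S8 are pairwise disjoint (S2={lambda,beta}; S4={theta,zeta}; S5={mu,gamma}; S6={kappa,nu}; S8={alpha,delta,eta}).
Every remaining set overlaps one of these, and no 6 of the listed sets are pairwise disjoint, so 5 is the maximum.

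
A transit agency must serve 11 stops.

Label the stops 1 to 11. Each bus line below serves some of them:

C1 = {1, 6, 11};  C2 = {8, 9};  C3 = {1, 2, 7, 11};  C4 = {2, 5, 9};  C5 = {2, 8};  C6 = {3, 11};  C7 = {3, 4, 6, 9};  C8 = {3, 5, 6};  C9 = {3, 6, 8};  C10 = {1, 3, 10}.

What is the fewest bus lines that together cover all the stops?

Take {C3, C4, C7, C9, C10}. Their union is {1, 2, 3, 4, 5, 6, 7, 8, 9, 10, 11}, which is all 11 stops.
No 4 of the 10 bus lines cover everything (all 210 combinations miss at least one stop), so 5 is optimal.

5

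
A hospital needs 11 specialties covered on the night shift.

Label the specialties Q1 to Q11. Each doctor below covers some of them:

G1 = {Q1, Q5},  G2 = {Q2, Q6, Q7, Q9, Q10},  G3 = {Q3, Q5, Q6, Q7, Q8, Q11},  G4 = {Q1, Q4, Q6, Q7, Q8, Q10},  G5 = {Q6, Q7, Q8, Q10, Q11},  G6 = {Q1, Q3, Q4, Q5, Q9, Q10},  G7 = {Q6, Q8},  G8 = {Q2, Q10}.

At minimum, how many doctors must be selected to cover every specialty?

G5 and G6 and G8 together: G5 ∪ G6 ∪ G8 = {Q1, Q2, Q3, Q4, Q5, Q6, Q7, Q8, Q9, Q10, Q11} — every specialty is covered.
No 2 of the 8 doctors cover everything (all 28 combinations miss at least one specialty), so 3 is optimal.

3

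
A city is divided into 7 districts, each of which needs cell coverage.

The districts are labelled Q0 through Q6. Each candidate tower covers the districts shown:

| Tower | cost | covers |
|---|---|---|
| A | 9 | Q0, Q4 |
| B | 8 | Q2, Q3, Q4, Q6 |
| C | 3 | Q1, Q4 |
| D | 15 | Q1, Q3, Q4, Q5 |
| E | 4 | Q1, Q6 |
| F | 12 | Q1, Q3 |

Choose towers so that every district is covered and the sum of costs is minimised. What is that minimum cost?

32

A, B, D together cover every district (A ∪ B ∪ D = {Q0, Q1, Q2, Q3, Q4, Q5, Q6}); total cost 9 + 8 + 15 = 32.
The greedy pick C, B, A, D costs 35; no covering selection beats 32.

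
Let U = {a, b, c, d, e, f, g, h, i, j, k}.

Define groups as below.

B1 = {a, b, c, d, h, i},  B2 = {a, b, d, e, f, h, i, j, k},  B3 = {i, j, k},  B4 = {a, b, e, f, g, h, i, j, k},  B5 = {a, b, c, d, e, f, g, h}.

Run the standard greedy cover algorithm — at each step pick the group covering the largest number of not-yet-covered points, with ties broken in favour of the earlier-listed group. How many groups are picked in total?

Greedy: pick B2 (covers 9 new) → pick B5 (covers 2 new). Total picks: 2.

2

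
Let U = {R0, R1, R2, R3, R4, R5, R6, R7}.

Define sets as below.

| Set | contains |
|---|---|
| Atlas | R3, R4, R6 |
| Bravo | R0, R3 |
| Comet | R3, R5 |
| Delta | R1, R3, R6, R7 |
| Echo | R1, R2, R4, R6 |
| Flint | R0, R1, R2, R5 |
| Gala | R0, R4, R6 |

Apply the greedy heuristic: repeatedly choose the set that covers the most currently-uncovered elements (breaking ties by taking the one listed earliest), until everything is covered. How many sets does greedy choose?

3

Greedy: pick Delta (covers 4 new) → pick Flint (covers 3 new) → pick Atlas (covers 1 new). Total picks: 3.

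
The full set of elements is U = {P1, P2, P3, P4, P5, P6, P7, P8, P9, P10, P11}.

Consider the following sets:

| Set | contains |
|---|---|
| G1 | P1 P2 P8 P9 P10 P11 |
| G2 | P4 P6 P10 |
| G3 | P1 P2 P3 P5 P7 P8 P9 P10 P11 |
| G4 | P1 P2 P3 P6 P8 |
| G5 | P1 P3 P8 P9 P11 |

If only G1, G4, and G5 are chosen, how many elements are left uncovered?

Union of G1, G4, G5 = {P1, P2, P3, P6, P8, P9, P10, P11}.
Not covered: P4, P5, P7 — 3 elements.

3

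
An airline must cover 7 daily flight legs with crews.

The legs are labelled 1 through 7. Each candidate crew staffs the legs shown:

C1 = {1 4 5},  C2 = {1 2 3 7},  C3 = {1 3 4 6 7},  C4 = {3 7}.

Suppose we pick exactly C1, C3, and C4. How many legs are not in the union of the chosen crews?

Union of C1, C3, C4 = {1, 3, 4, 5, 6, 7}.
Not covered: 2 — 1 leg.

1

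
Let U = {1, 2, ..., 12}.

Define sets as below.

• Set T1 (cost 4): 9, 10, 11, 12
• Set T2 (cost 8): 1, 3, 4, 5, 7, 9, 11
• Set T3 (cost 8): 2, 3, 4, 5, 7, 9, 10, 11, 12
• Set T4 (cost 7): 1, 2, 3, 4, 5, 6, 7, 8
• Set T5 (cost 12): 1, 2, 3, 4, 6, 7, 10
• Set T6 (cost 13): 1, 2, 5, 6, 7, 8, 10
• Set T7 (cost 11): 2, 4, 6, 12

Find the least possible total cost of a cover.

T1, T4 together cover every point (T1 ∪ T4 = {1, 2, 3, 4, 5, 6, 7, 8, 9, 10, 11, 12}); total cost 4 + 7 = 11.
No covering selection has total cost below 11.

11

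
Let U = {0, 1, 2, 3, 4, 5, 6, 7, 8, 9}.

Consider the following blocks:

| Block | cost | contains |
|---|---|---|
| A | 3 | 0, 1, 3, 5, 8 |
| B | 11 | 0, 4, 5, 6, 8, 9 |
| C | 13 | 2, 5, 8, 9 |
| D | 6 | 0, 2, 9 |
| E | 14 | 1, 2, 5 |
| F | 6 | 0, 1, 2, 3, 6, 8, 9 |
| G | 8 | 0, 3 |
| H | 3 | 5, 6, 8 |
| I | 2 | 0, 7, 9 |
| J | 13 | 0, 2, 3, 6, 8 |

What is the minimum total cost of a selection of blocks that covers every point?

B, F, I together cover every point (B ∪ F ∪ I = {0, 1, 2, 3, 4, 5, 6, 7, 8, 9}); total cost 11 + 6 + 2 = 19.
The greedy pick A, I, F, B costs 22; no covering selection beats 19.

19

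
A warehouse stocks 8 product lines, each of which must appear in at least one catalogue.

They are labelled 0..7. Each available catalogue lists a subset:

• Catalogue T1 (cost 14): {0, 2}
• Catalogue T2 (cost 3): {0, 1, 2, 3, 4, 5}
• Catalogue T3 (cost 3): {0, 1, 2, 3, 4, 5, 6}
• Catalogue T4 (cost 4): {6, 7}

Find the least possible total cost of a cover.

7

T2, T4 together cover every product (T2 ∪ T4 = {0, 1, 2, 3, 4, 5, 6, 7}); total cost 3 + 4 = 7.
No covering selection has total cost below 7.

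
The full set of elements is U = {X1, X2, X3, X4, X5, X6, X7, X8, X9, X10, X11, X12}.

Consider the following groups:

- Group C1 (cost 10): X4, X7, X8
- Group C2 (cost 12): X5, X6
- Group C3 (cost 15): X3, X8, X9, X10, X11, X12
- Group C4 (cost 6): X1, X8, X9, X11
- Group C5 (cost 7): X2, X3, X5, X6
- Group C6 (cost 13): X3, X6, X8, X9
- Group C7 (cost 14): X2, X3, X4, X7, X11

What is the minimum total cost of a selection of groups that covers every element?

C1, C3, C4, C5 together cover every element (C1 ∪ C3 ∪ C4 ∪ C5 = {X1, X2, X3, X4, X5, X6, X7, X8, X9, X10, X11, X12}); total cost 10 + 15 + 6 + 7 = 38.
No covering selection has total cost below 38.

38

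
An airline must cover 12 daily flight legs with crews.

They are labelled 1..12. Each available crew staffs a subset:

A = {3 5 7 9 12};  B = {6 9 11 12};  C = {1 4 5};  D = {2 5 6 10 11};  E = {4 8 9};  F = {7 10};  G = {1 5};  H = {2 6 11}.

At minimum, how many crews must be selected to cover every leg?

A and D and E and G together: A ∪ D ∪ E ∪ G = {1, 2, 3, 4, 5, 6, 7, 8, 9, 10, 11, 12} — every leg is covered.
No 3 of the 8 crews cover everything (all 56 combinations miss at least one leg), so 4 is optimal.

4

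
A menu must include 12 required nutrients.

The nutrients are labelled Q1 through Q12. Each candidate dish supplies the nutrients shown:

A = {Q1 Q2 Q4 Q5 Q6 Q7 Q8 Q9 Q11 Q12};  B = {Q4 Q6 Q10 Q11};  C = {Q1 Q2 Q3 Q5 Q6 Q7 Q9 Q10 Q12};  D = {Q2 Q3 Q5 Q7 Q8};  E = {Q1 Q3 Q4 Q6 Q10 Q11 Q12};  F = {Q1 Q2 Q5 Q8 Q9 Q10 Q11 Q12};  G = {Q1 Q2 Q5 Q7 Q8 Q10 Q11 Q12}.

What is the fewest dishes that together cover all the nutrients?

Take {A, E}. Their union is {Q1, Q2, Q3, Q4, Q5, Q6, Q7, Q8, Q9, Q10, Q11, Q12}, which is all 12 nutrients.
No single dish has all 12 nutrients (the largest, A, has 10), so 2 is optimal.

2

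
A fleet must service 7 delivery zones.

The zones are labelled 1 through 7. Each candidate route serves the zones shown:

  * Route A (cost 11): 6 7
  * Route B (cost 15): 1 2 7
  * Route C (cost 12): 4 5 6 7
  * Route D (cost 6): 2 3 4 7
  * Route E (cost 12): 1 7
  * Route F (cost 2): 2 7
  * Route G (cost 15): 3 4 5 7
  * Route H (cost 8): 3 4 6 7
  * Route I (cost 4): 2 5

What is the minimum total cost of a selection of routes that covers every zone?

24

E, H, I together cover every zone (E ∪ H ∪ I = {1, 2, 3, 4, 5, 6, 7}); total cost 12 + 8 + 4 = 24.
The greedy pick F, H, I, E costs 26; no covering selection beats 24.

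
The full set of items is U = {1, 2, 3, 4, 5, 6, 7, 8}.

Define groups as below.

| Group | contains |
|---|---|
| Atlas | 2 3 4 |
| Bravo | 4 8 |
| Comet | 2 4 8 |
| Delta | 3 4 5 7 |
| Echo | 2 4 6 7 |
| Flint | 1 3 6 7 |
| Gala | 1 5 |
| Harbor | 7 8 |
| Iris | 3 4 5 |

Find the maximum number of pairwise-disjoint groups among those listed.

Atlas, Gala, Harbor are pairwise disjoint (Atlas={2,3,4}; Gala={1,5}; Harbor={7,8}).
Every remaining group overlaps one of these, and no 4 of the listed groups are pairwise disjoint, so 3 is the maximum.

3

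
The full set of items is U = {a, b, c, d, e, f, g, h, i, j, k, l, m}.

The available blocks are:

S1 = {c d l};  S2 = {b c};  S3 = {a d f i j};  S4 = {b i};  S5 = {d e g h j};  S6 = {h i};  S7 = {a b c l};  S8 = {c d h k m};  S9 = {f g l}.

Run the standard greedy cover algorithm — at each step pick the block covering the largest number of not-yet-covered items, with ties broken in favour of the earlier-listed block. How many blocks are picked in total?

4

Greedy: pick S3 (covers 5 new) → pick S8 (covers 4 new) → pick S5 (covers 2 new) → pick S7 (covers 2 new). Total picks: 4.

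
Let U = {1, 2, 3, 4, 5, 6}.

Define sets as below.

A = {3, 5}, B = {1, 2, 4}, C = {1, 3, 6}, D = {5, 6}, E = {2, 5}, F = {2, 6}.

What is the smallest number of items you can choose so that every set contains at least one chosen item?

3

Take H = {1, 5, 6}. Each listed set contains at least one of these, so H is a hitting set of size 3.
No choice of 2 items meets every set, so 3 is the minimum.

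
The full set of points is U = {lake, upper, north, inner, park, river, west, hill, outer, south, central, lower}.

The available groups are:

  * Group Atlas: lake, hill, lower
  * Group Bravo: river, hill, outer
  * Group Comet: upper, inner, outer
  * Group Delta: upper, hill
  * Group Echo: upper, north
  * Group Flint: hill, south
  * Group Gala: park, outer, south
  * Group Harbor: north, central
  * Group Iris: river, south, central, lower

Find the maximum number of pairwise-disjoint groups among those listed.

3

Delta, Gala, Harbor are pairwise disjoint (Delta={upper,hill}; Gala={park,outer,south}; Harbor={north,central}).
Every remaining group overlaps one of these, and no 4 of the listed groups are pairwise disjoint, so 3 is the maximum.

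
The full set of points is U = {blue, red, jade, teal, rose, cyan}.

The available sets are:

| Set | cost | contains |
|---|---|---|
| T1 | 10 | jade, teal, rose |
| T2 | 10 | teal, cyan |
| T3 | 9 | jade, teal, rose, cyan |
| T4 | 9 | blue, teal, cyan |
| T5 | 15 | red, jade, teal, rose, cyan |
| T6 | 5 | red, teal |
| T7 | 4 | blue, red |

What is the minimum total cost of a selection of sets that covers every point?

T3, T7 together cover every point (T3 ∪ T7 = {blue, red, jade, teal, rose, cyan}); total cost 9 + 4 = 13.
No covering selection has total cost below 13.

13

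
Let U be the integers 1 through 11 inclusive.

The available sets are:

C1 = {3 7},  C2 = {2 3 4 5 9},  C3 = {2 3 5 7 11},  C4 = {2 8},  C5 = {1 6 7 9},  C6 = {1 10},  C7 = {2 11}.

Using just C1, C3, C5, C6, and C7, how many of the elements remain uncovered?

2

Union of C1, C3, C5, C6, C7 = {1, 2, 3, 5, 6, 7, 9, 10, 11}.
Not covered: 4, 8 — 2 elements.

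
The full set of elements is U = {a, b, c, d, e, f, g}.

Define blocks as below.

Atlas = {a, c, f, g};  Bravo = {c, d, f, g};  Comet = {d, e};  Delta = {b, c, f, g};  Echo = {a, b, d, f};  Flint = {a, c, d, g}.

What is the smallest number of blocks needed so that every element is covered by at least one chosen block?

Take {Bravo, Comet, Echo}. Their union is {a, b, c, d, e, f, g}, which is all 7 elements.
Only Comet contains e, so Comet is forced; the remaining 5 elements need at least 2 more blocks (each remaining block adds at most 4) — so at least 3 blocks are needed, and 3 is optimal.

3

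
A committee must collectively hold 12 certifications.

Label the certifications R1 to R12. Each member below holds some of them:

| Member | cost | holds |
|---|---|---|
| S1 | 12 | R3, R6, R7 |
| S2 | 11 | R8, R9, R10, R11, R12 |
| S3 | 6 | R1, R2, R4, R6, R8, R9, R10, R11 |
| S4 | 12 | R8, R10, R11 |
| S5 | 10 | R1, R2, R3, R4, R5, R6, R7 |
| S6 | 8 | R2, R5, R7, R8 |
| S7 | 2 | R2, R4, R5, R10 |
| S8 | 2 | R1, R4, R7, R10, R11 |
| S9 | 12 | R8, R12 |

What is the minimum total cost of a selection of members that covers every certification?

S2, S5 together cover every certification (S2 ∪ S5 = {R1, R2, R3, R4, R5, R6, R7, R8, R9, R10, R11, R12}); total cost 11 + 10 = 21.
The greedy pick S8, S7, S3, S5, S2 costs 31; no covering selection beats 21.

21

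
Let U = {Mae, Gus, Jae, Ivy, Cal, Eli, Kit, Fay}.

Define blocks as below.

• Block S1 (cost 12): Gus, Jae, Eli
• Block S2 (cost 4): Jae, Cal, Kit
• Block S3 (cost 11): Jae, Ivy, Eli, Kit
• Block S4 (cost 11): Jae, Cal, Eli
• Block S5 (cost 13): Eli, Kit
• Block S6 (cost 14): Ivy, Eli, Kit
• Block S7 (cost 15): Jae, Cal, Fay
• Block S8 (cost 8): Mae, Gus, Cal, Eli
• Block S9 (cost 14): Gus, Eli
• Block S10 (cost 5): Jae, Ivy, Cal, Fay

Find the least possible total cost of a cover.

S2, S8, S10 together cover every element (S2 ∪ S8 ∪ S10 = {Mae, Gus, Jae, Ivy, Cal, Eli, Kit, Fay}); total cost 4 + 8 + 5 = 17.
No covering selection has total cost below 17.

17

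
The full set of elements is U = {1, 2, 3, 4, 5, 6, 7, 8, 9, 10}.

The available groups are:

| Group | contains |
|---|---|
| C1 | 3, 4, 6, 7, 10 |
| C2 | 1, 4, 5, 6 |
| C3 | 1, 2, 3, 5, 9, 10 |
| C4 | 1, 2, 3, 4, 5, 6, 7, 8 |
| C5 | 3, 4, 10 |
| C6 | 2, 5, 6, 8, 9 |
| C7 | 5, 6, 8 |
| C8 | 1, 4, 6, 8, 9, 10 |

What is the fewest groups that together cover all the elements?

C4 and C8 cover everything between them: the union {1, 2, 3, 4, 5, 6, 7, 8, 9, 10} is all of U.
No single group has all 10 elements (the largest, C4, has 8), so 2 is optimal.

2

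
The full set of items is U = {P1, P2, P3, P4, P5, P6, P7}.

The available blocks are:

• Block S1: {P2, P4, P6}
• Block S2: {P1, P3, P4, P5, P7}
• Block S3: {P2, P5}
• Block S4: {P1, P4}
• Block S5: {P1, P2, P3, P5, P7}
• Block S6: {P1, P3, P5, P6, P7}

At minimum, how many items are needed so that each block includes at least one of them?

H = {P1, P2} meets every block (each contains at least one member of H), and |H| = 2.
The blocks S3, S4 are pairwise disjoint, so any hitting set needs a separate item for each — at least 2. Hence 2 is optimal.

2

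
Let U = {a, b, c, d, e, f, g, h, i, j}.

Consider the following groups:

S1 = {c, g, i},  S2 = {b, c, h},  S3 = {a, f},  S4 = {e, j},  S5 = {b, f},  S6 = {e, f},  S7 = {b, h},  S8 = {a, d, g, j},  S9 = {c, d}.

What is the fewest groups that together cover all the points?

S1 and S6 and S7 and S8 together: S1 ∪ S6 ∪ S7 ∪ S8 = {a, b, c, d, e, f, g, h, i, j} — every point is covered.
Only S1 contains i, so S1 is forced; the remaining 7 points need at least 3 more groups (each remaining group adds at most 3) — so at least 4 groups are needed, and 4 is optimal.

4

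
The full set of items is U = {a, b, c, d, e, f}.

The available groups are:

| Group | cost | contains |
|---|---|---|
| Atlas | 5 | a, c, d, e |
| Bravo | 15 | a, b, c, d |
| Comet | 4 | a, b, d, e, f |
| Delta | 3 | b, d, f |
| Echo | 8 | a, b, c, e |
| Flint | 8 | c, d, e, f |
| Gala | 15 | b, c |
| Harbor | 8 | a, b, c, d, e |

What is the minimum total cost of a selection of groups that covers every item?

8

Atlas, Delta together cover every item (Atlas ∪ Delta = {a, b, c, d, e, f}); total cost 5 + 3 = 8.
The greedy pick Comet, Atlas costs 9; no covering selection beats 8.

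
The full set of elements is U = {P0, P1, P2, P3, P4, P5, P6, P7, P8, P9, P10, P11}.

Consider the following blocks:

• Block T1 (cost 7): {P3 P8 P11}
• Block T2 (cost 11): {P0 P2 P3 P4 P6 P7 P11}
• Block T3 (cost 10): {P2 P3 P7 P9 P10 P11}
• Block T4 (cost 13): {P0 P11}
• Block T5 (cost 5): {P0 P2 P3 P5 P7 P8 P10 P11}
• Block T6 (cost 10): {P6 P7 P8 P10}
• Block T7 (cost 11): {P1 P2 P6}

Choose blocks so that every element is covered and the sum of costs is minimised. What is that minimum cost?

37

T2, T3, T5, T7 together cover every element (T2 ∪ T3 ∪ T5 ∪ T7 = {P0, P1, P2, P3, P4, P5, P6, P7, P8, P9, P10, P11}); total cost 11 + 10 + 5 + 11 = 37.
No covering selection has total cost below 37.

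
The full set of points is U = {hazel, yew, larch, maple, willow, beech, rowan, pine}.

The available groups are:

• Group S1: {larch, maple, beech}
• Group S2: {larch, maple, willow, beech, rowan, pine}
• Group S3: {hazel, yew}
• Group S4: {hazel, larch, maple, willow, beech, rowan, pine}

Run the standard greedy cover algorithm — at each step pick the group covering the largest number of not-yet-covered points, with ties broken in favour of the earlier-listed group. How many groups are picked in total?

Greedy: pick S4 (covers 7 new) → pick S3 (covers 1 new). Total picks: 2.

2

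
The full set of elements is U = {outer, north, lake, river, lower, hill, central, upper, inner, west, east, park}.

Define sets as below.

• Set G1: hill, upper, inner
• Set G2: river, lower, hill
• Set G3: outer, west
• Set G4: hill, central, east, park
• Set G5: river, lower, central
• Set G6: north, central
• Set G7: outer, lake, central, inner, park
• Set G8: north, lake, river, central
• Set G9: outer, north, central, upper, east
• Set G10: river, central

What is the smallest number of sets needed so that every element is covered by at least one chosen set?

4

G2 and G3 and G7 and G9 together: G2 ∪ G3 ∪ G7 ∪ G9 = {outer, north, lake, river, lower, hill, central, upper, inner, west, east, park} — every element is covered.
Only G3 contains west, so G3 is forced; the remaining 10 elements need at least 3 more sets (each remaining set adds at most 4) — so at least 4 sets are needed, and 4 is optimal.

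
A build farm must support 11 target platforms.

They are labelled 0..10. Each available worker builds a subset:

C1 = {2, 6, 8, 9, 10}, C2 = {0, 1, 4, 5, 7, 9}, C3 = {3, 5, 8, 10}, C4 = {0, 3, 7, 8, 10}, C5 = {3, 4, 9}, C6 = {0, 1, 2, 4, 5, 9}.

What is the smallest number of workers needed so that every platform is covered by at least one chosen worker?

C1 and C2 and C5 together: C1 ∪ C2 ∪ C5 = {0, 1, 2, 3, 4, 5, 6, 7, 8, 9, 10} — every platform is covered.
Only C1 contains 6, so C1 is forced; the remaining 6 platforms need at least 2 more workers (each remaining worker adds at most 5) — so at least 3 workers are needed, and 3 is optimal.

3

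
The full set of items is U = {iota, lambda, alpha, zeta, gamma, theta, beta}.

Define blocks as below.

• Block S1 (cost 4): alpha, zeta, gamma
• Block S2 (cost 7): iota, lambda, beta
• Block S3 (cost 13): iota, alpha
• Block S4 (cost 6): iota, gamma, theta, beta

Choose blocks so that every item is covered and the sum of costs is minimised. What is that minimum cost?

S1, S2, S4 together cover every item (S1 ∪ S2 ∪ S4 = {iota, lambda, alpha, zeta, gamma, theta, beta}); total cost 4 + 7 + 6 = 17.
No covering selection has total cost below 17.

17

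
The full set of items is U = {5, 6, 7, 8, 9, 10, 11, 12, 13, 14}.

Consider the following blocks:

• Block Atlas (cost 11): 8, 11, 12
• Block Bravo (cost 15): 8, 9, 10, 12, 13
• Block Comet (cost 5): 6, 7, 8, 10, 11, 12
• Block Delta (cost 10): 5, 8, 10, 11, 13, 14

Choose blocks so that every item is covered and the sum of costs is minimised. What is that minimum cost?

Bravo, Comet, Delta together cover every item (Bravo ∪ Comet ∪ Delta = {5, 6, 7, 8, 9, 10, 11, 12, 13, 14}); total cost 15 + 5 + 10 = 30.
No covering selection has total cost below 30.

30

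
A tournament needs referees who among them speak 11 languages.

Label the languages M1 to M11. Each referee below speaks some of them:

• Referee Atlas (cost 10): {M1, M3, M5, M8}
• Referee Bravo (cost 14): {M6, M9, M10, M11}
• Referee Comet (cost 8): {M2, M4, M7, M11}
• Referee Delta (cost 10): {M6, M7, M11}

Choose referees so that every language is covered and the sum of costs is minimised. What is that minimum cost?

32

Atlas, Bravo, Comet together cover every language (Atlas ∪ Bravo ∪ Comet = {M1, M2, M3, M4, M5, M6, M7, M8, M9, M10, M11}); total cost 10 + 14 + 8 = 32.
No covering selection has total cost below 32.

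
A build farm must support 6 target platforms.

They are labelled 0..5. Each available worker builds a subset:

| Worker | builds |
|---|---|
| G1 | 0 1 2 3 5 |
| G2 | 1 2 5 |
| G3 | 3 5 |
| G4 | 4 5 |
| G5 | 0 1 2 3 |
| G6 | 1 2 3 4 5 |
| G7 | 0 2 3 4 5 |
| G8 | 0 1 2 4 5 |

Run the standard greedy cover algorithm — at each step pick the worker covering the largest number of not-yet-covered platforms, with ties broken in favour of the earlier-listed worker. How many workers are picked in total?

2

Greedy: pick G1 (covers 5 new) → pick G4 (covers 1 new). Total picks: 2.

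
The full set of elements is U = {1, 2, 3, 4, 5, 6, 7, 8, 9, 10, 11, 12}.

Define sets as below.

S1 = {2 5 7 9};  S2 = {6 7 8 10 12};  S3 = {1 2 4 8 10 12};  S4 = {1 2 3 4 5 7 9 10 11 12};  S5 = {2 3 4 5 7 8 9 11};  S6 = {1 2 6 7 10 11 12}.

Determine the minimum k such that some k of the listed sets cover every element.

2

S2 and S4 together: S2 ∪ S4 = {1, 2, 3, 4, 5, 6, 7, 8, 9, 10, 11, 12} — every element is covered.
No single set has all 12 elements (the largest, S4, has 10), so 2 is optimal.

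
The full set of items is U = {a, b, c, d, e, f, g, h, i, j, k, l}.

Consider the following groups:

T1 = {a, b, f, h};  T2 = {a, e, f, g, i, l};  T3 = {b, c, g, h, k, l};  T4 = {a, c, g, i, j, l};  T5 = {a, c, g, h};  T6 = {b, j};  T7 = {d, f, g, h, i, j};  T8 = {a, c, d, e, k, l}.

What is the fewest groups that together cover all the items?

T1, T4, and T8 cover everything between them: the union {a, b, c, d, e, f, g, h, i, j, k, l} is all of U.
No 2 of the 8 groups cover everything (all 28 combinations miss at least one item), so 3 is optimal.

3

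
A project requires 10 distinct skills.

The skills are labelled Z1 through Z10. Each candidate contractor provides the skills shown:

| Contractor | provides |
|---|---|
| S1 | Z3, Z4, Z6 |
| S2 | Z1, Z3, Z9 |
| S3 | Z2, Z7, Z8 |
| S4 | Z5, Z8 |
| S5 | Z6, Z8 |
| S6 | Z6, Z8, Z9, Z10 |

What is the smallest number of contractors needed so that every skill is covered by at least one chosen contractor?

5

Take {S1, S2, S3, S4, S6}. Their union is {Z1, Z2, Z3, Z4, Z5, Z6, Z7, Z8, Z9, Z10}, which is all 10 skills.
No 4 of the 6 contractors cover everything (all 15 combinations miss at least one skill), so 5 is optimal.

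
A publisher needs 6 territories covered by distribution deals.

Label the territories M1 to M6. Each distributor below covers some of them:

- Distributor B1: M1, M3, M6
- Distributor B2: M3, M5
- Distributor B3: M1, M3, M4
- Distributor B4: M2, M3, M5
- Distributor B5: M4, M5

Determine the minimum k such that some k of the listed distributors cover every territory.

B1 and B4 and B5 together: B1 ∪ B4 ∪ B5 = {M1, M2, M3, M4, M5, M6} — every territory is covered.
Only B4 contains M2, so B4 is forced; the remaining 3 territories need at least 2 more distributors (each remaining distributor adds at most 2) — so at least 3 distributors are needed, and 3 is optimal.

3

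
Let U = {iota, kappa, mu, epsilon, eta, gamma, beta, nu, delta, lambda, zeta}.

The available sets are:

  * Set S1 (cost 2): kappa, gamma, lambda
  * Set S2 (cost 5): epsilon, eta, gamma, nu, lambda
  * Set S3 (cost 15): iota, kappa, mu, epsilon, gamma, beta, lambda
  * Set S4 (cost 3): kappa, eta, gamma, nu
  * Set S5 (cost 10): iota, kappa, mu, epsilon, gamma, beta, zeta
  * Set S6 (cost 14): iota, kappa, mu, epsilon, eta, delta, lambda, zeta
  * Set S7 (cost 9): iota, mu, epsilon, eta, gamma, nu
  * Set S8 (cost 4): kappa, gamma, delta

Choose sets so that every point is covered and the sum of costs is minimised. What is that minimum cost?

S1, S4, S5, S8 together cover every point (S1 ∪ S4 ∪ S5 ∪ S8 = {iota, kappa, mu, epsilon, eta, gamma, beta, nu, delta, lambda, zeta}); total cost 2 + 3 + 10 + 4 = 19.
No covering selection has total cost below 19.

19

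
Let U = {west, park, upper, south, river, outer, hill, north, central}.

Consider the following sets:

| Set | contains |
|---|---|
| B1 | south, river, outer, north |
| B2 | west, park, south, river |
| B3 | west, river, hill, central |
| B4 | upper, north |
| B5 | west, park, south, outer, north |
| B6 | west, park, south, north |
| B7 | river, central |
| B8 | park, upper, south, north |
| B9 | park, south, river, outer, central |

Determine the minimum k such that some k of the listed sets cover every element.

3

Take {B1, B3, B8}. Their union is {west, park, upper, south, river, outer, hill, north, central}, which is all 9 elements.
Only B3 contains hill, so B3 is forced; the remaining 5 elements need at least 2 more sets (each remaining set adds at most 4) — so at least 3 sets are needed, and 3 is optimal.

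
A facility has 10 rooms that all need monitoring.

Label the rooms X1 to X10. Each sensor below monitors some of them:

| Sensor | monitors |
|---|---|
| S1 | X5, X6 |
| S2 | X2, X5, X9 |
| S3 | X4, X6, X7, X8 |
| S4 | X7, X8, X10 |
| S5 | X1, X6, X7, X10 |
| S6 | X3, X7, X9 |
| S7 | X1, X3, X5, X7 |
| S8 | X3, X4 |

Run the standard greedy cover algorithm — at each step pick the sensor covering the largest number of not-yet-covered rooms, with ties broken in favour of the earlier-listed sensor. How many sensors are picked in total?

Greedy: pick S3 (covers 4 new) → pick S2 (covers 3 new) → pick S5 (covers 2 new) → pick S6 (covers 1 new). Total picks: 4.

4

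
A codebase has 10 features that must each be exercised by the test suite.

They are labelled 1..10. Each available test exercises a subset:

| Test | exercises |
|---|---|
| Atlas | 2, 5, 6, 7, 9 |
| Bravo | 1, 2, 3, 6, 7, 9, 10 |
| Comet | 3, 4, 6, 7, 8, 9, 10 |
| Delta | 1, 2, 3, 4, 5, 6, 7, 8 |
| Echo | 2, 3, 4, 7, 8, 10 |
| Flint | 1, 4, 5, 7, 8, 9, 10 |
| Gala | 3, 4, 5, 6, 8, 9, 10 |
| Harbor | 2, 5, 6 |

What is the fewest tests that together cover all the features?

2

Comet and Delta together: Comet ∪ Delta = {1, 2, 3, 4, 5, 6, 7, 8, 9, 10} — every feature is covered.
No single test has all 10 features (the largest, Delta, has 8), so 2 is optimal.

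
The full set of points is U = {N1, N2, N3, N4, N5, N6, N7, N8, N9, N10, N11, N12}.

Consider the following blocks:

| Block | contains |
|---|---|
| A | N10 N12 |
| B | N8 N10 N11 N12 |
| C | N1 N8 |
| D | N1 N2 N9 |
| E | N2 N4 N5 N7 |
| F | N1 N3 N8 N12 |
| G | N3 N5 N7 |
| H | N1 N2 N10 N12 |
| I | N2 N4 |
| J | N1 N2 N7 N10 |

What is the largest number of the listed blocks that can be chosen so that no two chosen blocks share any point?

A, C, G, I are pairwise disjoint (A={N10,N12}; C={N1,N8}; G={N3,N5,N7}; I={N2,N4}).
Every remaining block overlaps one of these, and no 5 of the listed blocks are pairwise disjoint, so 4 is the maximum.

4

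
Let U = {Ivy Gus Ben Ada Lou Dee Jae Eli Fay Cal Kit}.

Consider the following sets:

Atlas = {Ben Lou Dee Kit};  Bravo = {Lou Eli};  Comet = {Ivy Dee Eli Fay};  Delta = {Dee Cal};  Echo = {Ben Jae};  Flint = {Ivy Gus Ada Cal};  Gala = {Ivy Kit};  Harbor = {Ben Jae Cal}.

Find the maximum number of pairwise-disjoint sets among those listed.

Bravo, Delta, Echo, Gala are pairwise disjoint (Bravo={Lou,Eli}; Delta={Dee,Cal}; Echo={Ben,Jae}; Gala={Ivy,Kit}).
Every remaining set overlaps one of these, and no 5 of the listed sets are pairwise disjoint, so 4 is the maximum.

4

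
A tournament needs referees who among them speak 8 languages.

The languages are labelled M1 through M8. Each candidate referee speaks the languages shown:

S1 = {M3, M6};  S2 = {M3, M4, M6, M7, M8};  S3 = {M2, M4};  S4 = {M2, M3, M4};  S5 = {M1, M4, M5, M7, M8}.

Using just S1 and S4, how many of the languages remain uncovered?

Union of S1, S4 = {M2, M3, M4, M6}.
Not covered: M1, M5, M7, M8 — 4 languages.

4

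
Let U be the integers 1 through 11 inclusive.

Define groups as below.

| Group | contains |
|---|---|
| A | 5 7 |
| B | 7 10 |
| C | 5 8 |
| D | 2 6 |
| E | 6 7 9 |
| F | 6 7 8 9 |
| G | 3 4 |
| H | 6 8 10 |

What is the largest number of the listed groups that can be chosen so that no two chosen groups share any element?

4

B, C, D, G are pairwise disjoint (B={7,10}; C={5,8}; D={2,6}; G={3,4}).
Every remaining group overlaps one of these, and no 5 of the listed groups are pairwise disjoint, so 4 is the maximum.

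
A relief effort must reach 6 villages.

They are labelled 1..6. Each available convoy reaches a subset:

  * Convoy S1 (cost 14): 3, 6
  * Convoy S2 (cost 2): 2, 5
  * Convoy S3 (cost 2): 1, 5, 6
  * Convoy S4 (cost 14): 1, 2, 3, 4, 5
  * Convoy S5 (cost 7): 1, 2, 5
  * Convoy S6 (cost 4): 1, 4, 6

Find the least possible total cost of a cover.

16

S3, S4 together cover every village (S3 ∪ S4 = {1, 2, 3, 4, 5, 6}); total cost 2 + 14 = 16.
The greedy pick S3, S2, S6, S1 costs 22; no covering selection beats 16.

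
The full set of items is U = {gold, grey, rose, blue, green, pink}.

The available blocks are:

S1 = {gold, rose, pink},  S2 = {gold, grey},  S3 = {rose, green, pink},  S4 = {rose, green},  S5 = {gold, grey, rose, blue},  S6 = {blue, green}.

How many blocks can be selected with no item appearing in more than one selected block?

2

S2, S6 are pairwise disjoint (S2={gold,grey}; S6={blue,green}).
Every remaining block overlaps one of these, and no 3 of the listed blocks are pairwise disjoint, so 2 is the maximum.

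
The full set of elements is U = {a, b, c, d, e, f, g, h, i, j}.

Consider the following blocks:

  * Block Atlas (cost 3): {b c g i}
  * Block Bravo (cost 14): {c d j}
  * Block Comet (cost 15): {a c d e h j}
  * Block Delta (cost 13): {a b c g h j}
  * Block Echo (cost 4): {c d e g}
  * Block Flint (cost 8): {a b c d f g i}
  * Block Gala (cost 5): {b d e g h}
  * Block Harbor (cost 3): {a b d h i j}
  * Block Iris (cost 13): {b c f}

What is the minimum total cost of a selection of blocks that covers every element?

Echo, Flint, Harbor together cover every element (Echo ∪ Flint ∪ Harbor = {a, b, c, d, e, f, g, h, i, j}); total cost 4 + 8 + 3 = 15.
No covering selection has total cost below 15.

15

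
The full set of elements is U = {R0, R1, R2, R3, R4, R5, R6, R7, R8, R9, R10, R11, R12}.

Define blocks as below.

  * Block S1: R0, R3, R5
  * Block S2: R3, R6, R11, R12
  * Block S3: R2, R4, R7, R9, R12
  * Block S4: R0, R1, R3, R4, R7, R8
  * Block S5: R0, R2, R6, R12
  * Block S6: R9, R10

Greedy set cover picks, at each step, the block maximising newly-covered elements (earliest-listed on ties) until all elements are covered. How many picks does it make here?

5

Greedy: pick S4 (covers 6 new) → pick S2 (covers 3 new) → pick S3 (covers 2 new) → pick S1 (covers 1 new) → pick S6 (covers 1 new). Total picks: 5.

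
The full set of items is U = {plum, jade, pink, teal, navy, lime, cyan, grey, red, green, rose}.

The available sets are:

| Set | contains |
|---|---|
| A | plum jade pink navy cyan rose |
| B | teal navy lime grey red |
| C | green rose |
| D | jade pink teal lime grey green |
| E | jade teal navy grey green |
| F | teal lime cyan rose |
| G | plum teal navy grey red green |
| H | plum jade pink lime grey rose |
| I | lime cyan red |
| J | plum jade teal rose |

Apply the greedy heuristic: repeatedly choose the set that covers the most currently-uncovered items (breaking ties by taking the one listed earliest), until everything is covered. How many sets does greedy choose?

Greedy: pick A (covers 6 new) → pick B (covers 4 new) → pick C (covers 1 new). Total picks: 3.

3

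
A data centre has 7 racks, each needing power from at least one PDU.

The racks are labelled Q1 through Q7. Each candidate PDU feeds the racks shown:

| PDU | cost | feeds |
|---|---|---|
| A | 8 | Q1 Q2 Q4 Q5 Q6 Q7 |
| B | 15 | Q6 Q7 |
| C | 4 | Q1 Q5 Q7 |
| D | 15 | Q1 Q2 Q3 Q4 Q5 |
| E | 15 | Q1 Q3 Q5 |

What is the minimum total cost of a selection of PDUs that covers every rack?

23

A, D together cover every rack (A ∪ D = {Q1, Q2, Q3, Q4, Q5, Q6, Q7}); total cost 8 + 15 = 23.
No covering selection has total cost below 23.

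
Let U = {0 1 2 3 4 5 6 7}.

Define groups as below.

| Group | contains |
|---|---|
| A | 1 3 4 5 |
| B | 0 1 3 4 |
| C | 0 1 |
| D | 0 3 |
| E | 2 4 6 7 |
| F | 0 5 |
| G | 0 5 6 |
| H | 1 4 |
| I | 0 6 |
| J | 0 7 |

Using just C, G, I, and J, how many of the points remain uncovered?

Union of C, G, I, J = {0, 1, 5, 6, 7}.
Not covered: 2, 3, 4 — 3 points.

3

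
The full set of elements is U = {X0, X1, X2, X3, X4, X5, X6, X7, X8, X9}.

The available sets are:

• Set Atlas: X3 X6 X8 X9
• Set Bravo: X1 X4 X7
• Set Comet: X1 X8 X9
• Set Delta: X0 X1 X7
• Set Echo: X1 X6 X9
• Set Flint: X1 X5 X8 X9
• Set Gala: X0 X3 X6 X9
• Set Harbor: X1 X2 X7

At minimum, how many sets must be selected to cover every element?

Take {Bravo, Flint, Gala, Harbor}. Their union is {X0, X1, X2, X3, X4, X5, X6, X7, X8, X9}, which is all 10 elements.
No 3 of the 8 sets cover everything (all 56 combinations miss at least one element), so 4 is optimal.

4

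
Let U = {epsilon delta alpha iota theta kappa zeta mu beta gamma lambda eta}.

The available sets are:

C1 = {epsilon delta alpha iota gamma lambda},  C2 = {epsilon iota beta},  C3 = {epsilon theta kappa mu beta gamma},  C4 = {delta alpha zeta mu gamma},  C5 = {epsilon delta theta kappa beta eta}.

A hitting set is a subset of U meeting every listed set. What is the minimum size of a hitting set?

The 2 elements {epsilon, zeta} hit every set.
The sets C2, C4 are pairwise disjoint, so any hitting set needs a separate element for each — at least 2. Hence 2 is optimal.

2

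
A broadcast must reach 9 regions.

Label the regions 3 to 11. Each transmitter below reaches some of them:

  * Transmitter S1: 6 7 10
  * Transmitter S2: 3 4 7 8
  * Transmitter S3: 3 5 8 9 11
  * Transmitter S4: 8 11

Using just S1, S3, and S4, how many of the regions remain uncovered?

1

Union of S1, S3, S4 = {3, 5, 6, 7, 8, 9, 10, 11}.
Not covered: 4 — 1 region.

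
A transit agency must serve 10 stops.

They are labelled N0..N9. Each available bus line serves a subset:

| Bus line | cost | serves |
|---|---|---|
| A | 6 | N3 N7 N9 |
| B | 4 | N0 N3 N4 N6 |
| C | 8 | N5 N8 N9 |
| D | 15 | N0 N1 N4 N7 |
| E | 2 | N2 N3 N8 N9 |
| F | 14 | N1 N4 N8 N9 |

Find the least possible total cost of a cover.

B, C, D, E together cover every stop (B ∪ C ∪ D ∪ E = {N0, N1, N2, N3, N4, N5, N6, N7, N8, N9}); total cost 4 + 8 + 15 + 2 = 29.
The greedy pick E, B, A, C, F costs 34; no covering selection beats 29.

29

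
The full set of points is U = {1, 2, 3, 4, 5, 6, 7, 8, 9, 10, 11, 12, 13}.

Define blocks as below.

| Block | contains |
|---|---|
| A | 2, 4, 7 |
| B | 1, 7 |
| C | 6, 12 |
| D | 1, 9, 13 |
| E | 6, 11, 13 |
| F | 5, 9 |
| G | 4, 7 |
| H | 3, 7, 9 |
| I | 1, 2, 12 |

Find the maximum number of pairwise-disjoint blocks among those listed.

E, F, G, I are pairwise disjoint (E={6,11,13}; F={5,9}; G={4,7}; I={1,2,12}).
Every remaining block overlaps one of these, and no 5 of the listed blocks are pairwise disjoint, so 4 is the maximum.

4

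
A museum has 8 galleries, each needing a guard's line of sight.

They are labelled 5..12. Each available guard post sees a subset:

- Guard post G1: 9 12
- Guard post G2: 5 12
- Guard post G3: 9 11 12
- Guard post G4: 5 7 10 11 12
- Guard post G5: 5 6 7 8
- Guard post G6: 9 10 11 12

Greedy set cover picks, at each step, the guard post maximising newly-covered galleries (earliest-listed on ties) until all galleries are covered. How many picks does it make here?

3

Greedy: pick G4 (covers 5 new) → pick G5 (covers 2 new) → pick G1 (covers 1 new). Total picks: 3.
(The true minimum cover uses only 2 guard posts, so greedy is not optimal here.)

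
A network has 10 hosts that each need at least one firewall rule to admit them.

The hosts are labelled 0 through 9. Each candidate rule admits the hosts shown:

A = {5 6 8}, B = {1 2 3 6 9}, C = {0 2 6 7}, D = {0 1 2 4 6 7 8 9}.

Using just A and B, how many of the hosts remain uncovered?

3

Union of A, B = {1, 2, 3, 5, 6, 8, 9}.
Not covered: 0, 4, 7 — 3 hosts.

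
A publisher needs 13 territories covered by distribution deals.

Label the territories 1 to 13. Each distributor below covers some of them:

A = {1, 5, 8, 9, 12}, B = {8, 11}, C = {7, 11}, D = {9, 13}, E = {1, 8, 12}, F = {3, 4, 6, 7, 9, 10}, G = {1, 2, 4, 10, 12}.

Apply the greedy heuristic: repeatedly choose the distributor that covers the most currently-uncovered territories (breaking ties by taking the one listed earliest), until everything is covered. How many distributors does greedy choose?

Greedy: pick F (covers 6 new) → pick A (covers 4 new) → pick B (covers 1 new) → pick D (covers 1 new) → pick G (covers 1 new). Total picks: 5.

5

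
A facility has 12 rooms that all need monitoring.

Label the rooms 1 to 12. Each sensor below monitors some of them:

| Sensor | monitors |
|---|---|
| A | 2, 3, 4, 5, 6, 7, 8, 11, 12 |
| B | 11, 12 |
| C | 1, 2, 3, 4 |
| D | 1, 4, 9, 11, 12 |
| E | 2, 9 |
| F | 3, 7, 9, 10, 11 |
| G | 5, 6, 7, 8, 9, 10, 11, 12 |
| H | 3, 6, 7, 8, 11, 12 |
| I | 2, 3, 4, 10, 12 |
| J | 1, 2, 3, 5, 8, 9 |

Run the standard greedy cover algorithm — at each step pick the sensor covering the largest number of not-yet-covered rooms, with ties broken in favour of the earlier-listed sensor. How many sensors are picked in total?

3

Greedy: pick A (covers 9 new) → pick D (covers 2 new) → pick F (covers 1 new). Total picks: 3.
(The true minimum cover uses only 2 sensors, so greedy is not optimal here.)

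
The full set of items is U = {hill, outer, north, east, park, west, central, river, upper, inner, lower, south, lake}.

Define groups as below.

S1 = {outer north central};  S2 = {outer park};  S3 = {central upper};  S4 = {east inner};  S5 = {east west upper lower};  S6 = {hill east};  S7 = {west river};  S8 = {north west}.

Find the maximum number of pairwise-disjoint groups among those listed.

4

S2, S3, S4, S8 are pairwise disjoint (S2={outer,park}; S3={central,upper}; S4={east,inner}; S8={north,west}).
Every remaining group overlaps one of these, and no 5 of the listed groups are pairwise disjoint, so 4 is the maximum.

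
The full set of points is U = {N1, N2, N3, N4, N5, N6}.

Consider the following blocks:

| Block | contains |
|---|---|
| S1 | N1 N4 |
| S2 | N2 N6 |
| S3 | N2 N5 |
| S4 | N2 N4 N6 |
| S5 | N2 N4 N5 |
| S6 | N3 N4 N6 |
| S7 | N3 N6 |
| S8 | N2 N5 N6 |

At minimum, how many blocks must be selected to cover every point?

3

Take {S1, S5, S6}. Their union is {N1, N2, N3, N4, N5, N6}, which is all 6 points.
Only S1 contains N1, so S1 is forced; the remaining 4 points need at least 2 more blocks (each remaining block adds at most 3) — so at least 3 blocks are needed, and 3 is optimal.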